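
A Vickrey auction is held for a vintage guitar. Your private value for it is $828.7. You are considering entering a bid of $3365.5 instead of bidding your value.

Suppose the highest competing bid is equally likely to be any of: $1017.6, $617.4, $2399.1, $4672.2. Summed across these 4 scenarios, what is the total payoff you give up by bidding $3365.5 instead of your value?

The deviation costs you only when the competing bid falls strictly between $828.7 and $3365.5; elsewhere both bids give the same outcome.
$1017.6: truthful payoff $0, deviation payoff −$188.9 → loss $188.9.
$617.4: outcomes coincide → loss $0.
$2399.1: truthful payoff $0, deviation payoff −$1570.4 → loss $1570.4.
$4672.2: outcomes coincide → loss $0.
Total loss = $188.9 + $1570.4 = $1759.3.
Truthful bidding weakly dominates here: raising your bid can only win items priced above your value, and lowering it can only forfeit items priced below.

$1759.3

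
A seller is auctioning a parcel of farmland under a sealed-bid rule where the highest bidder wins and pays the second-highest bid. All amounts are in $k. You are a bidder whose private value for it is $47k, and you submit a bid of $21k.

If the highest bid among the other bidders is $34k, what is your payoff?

Your bid $21k is below the highest competing bid $34k, so you lose.
A losing bidder pays nothing and receives nothing: payoff = $0k.

$0k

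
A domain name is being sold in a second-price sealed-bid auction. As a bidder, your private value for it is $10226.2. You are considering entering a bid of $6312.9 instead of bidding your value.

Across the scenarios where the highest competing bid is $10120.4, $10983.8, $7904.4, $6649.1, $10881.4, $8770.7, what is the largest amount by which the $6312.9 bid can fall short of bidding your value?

$3577.1

$10120.4: truthful gives $105.8, deviation gives $0 → loss $105.8.
$10983.8: same outcome either way → loss $0.
$7904.4: truthful gives $2321.8, deviation gives $0 → loss $2321.8.
$6649.1: truthful gives $3577.1, deviation gives $0 → loss $3577.1.
$10881.4: same outcome either way → loss $0.
$8770.7: truthful gives $1455.5, deviation gives $0 → loss $1455.5.
Maximum loss: $3577.1.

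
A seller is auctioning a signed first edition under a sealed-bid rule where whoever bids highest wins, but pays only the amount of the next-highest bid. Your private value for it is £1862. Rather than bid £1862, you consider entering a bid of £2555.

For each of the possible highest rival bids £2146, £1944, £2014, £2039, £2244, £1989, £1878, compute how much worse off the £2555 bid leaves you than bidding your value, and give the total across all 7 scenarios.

The deviation costs you only when the competing bid falls strictly between £1862 and £2555; elsewhere both bids give the same outcome.
£2146: truthful payoff £0, deviation payoff −£284 → loss £284.
£1944: truthful payoff £0, deviation payoff −£82 → loss £82.
£2014: truthful payoff £0, deviation payoff −£152 → loss £152.
£2039: truthful payoff £0, deviation payoff −£177 → loss £177.
£2244: truthful payoff £0, deviation payoff −£382 → loss £382.
£1989: truthful payoff £0, deviation payoff −£127 → loss £127.
£1878: truthful payoff £0, deviation payoff −£16 → loss £16.
Total loss = £284 + £82 + £152 + £177 + £382 + £127 + £16 = £1220.

£1220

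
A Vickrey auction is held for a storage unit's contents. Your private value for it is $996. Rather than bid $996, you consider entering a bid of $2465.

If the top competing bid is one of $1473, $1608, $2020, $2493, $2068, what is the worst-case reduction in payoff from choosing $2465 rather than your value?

$1473: truthful gives $0, deviation gives −$477 → loss $477.
$1608: truthful gives $0, deviation gives −$612 → loss $612.
$2020: truthful gives $0, deviation gives −$1024 → loss $1024.
$2493: same outcome either way → loss $0.
$2068: truthful gives $0, deviation gives −$1072 → loss $1072.
Maximum loss: $1072.

$1072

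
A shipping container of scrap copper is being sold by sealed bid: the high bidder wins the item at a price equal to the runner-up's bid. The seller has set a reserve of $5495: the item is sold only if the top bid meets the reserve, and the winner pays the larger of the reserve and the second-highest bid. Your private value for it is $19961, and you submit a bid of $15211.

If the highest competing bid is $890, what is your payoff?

Your bid $15211 is the highest and exceeds the reserve.
Price = max(second-highest bid, reserve) = max($890, $5495) = $5495.
Payoff = $19961 − $5495 = $14466.

$14466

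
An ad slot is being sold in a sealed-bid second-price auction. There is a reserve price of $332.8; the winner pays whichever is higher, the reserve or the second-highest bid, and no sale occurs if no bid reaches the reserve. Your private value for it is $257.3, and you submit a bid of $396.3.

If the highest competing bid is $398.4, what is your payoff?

$0

Your bid $396.3 is below the highest competing bid $398.4, so you lose. Payoff $0.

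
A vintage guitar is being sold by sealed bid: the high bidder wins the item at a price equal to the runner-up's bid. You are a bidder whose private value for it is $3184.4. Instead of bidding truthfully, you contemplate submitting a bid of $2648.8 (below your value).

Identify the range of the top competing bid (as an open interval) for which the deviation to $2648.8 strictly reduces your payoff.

If the competing bid is below $2648.8, both bids win at the same price — no difference.
If it is above $3184.4, both bids lose — no difference.
If it lies strictly between $2648.8 and $3184.4, bidding your value wins at a price below your value (positive payoff) while bidding $2648.8 loses (payoff 0).
So the deviation strictly hurts on the open interval ($2648.8, $3184.4).
Truthful bidding weakly dominates here: raising your bid can only win items priced above your value, and lowering it can only forfeit items priced below.

($2648.8, $3184.4)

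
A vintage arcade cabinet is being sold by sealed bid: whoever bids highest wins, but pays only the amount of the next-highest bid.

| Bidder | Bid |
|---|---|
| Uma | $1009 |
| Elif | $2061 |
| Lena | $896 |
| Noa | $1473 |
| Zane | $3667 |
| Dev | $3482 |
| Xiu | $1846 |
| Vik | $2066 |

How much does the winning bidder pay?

Highest bid: Zane at $3667, so Zane wins.
Second-highest bid: Dev at $3482 — that is the price the winner pays.

$3482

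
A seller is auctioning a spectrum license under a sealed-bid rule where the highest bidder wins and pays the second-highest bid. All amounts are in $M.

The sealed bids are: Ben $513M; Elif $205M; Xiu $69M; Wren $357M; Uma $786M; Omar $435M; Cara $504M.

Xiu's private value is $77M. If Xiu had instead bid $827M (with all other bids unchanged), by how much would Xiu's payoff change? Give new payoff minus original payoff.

The highest bid among the other bidders is $786M; Xiu's bid doesn't change that.
Original bid $69M: Xiu is not highest (top rival bid is $786M); payoff $0M.
Alternative bid $827M: Xiu is highest, pays the top rival bid $786M; payoff $77M − $786M = −$709M.
Change in payoff = −$709M − ($0M) = −$709M.

−$709M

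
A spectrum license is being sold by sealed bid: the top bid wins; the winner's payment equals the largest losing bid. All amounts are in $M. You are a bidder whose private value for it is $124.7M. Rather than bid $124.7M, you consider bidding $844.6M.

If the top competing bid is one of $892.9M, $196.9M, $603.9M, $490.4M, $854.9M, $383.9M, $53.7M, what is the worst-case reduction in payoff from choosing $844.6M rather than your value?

$479.2M

$892.9M: same outcome either way → loss $0M.
$196.9M: truthful gives $0M, deviation gives −$72.2M → loss $72.2M.
$603.9M: truthful gives $0M, deviation gives −$479.2M → loss $479.2M.
$490.4M: truthful gives $0M, deviation gives −$365.7M → loss $365.7M.
$854.9M: same outcome either way → loss $0M.
$383.9M: truthful gives $0M, deviation gives −$259.2M → loss $259.2M.
$53.7M: same outcome either way → loss $0M.
Maximum loss: $479.2M.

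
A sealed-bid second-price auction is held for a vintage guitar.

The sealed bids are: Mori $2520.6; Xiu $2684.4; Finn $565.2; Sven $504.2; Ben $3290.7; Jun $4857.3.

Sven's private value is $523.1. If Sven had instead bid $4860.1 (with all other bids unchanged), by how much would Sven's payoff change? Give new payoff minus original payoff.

−$4334.2

The highest bid among the other bidders is $4857.3; Sven's bid doesn't change that.
Original bid $504.2: Sven is not highest (top rival bid is $4857.3); payoff $0.
Alternative bid $4860.1: Sven is highest, pays the top rival bid $4857.3; payoff $523.1 − $4857.3 = −$4334.2.
Change in payoff = −$4334.2 − ($0) = −$4334.2.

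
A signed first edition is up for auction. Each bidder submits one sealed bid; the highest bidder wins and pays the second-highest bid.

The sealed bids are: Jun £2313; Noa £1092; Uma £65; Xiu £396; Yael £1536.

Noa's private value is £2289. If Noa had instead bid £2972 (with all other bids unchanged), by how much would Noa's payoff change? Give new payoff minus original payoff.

The highest bid among the other bidders is £2313; Noa's bid doesn't change that.
Original bid £1092: Noa is not highest (top rival bid is £2313); payoff £0.
Alternative bid £2972: Noa is highest, pays the top rival bid £2313; payoff £2289 − £2313 = −£24.
Change in payoff = −£24 − (£0) = −£24.

−£24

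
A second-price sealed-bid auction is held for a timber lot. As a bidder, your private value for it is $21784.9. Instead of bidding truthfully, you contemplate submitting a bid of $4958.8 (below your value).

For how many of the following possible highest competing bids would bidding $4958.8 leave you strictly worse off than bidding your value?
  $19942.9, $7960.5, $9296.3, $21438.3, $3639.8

The deviation hurts exactly when the highest competing bid lies strictly between $4958.8 and $21784.9 — underbidding then forfeits a profitable win.
$19942.9: inside the interval → strictly worse (loss $1842).
$7960.5: inside the interval → strictly worse (loss $13824.4).
$9296.3: inside the interval → strictly worse (loss $12488.6).
$21438.3: inside the interval → strictly worse (loss $346.6).
$3639.8: below both → same outcome either way.
Count: 4.

4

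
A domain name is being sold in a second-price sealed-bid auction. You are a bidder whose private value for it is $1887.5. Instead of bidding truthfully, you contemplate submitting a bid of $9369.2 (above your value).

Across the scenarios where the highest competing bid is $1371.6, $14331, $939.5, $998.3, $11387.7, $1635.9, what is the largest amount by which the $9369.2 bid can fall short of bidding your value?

$1371.6: same outcome either way → loss $0.
$14331: same outcome either way → loss $0.
$939.5: same outcome either way → loss $0.
$998.3: same outcome either way → loss $0.
$11387.7: same outcome either way → loss $0.
$1635.9: same outcome either way → loss $0.
Maximum loss: $0.

$0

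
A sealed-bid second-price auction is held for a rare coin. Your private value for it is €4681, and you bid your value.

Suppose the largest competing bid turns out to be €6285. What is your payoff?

Your bid €4681 is below the highest competing bid €6285, so you lose.
A losing bidder pays nothing and receives nothing: payoff = €0.

€0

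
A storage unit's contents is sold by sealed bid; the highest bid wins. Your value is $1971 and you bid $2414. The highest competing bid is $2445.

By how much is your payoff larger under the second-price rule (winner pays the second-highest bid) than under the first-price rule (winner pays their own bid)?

$0

Your bid $2414 is below $2445, so you lose under either rule.
Payoff is $0 in both cases; difference = $0.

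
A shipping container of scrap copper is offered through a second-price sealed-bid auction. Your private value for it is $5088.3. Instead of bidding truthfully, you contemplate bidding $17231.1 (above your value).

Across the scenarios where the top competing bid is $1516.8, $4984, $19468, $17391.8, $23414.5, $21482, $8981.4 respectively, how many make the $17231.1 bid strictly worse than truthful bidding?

The deviation hurts exactly when the highest competing bid lies strictly between $5088.3 and $17231.1 — overbidding then wins at a price above your value.
$1516.8: below both → same outcome either way.
$4984: below both → same outcome either way.
$19468: above both → same outcome either way.
$17391.8: above both → same outcome either way.
$23414.5: above both → same outcome either way.
$21482: above both → same outcome either way.
$8981.4: inside the interval → strictly worse (loss $3893.1).
Count: 1.

1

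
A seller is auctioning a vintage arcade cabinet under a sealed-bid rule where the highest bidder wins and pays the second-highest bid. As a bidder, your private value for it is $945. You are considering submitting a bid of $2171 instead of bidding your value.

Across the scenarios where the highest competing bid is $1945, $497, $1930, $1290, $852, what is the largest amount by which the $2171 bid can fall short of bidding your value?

$1945: truthful gives $0, deviation gives −$1000 → loss $1000.
$497: same outcome either way → loss $0.
$1930: truthful gives $0, deviation gives −$985 → loss $985.
$1290: truthful gives $0, deviation gives −$345 → loss $345.
$852: same outcome either way → loss $0.
Maximum loss: $1000.

$1000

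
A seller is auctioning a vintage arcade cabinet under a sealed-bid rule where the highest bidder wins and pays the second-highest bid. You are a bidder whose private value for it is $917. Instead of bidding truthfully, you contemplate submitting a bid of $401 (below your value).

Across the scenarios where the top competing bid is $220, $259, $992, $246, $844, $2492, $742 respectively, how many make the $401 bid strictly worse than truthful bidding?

2

The deviation hurts exactly when the highest competing bid lies strictly between $401 and $917 — underbidding then forfeits a profitable win.
$220: below both → same outcome either way.
$259: below both → same outcome either way.
$992: above both → same outcome either way.
$246: below both → same outcome either way.
$844: inside the interval → strictly worse (loss $73).
$2492: above both → same outcome either way.
$742: inside the interval → strictly worse (loss $175).
Count: 2.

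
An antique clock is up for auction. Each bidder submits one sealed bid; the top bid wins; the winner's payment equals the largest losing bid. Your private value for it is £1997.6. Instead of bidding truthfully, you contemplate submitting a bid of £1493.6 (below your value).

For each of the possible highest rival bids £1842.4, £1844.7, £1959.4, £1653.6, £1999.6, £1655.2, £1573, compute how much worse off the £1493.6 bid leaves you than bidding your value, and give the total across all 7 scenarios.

The deviation costs you only when the competing bid falls strictly between £1493.6 and £1997.6; elsewhere both bids give the same outcome.
£1842.4: truthful payoff £155.2, deviation payoff £0 → loss £155.2.
£1844.7: truthful payoff £152.9, deviation payoff £0 → loss £152.9.
£1959.4: truthful payoff £38.2, deviation payoff £0 → loss £38.2.
£1653.6: truthful payoff £344, deviation payoff £0 → loss £344.
£1999.6: outcomes coincide → loss £0.
£1655.2: truthful payoff £342.4, deviation payoff £0 → loss £342.4.
£1573: truthful payoff £424.6, deviation payoff £0 → loss £424.6.
Total loss = £155.2 + £152.9 + £38.2 + £344 + £342.4 + £424.6 = £1457.3.

£1457.3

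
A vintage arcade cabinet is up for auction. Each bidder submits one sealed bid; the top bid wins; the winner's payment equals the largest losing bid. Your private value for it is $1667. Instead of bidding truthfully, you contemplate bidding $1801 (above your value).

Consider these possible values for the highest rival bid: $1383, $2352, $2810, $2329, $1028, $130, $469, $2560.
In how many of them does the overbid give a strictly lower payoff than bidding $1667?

The deviation hurts exactly when the highest competing bid lies strictly between $1667 and $1801 — overbidding then wins at a price above your value.
$1383: below both → same outcome either way.
$2352: above both → same outcome either way.
$2810: above both → same outcome either way.
$2329: above both → same outcome either way.
$1028: below both → same outcome either way.
$130: below both → same outcome either way.
$469: below both → same outcome either way.
$2560: above both → same outcome either way.
Count: 0.

0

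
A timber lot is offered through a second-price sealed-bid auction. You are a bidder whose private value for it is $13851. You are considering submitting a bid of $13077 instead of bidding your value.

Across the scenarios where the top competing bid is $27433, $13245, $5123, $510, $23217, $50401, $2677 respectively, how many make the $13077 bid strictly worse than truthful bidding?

1

The deviation hurts exactly when the highest competing bid lies strictly between $13077 and $13851 — underbidding then forfeits a profitable win.
$27433: above both → same outcome either way.
$13245: inside the interval → strictly worse (loss $606).
$5123: below both → same outcome either way.
$510: below both → same outcome either way.
$23217: above both → same outcome either way.
$50401: above both → same outcome either way.
$2677: below both → same outcome either way.
Count: 1.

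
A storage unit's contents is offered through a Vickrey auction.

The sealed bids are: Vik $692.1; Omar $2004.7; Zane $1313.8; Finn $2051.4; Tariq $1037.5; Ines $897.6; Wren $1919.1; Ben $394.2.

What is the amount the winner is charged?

$2004.7

Highest bid: Finn at $2051.4, so Finn wins.
Second-highest bid: Omar at $2004.7 — that is the price the winner pays.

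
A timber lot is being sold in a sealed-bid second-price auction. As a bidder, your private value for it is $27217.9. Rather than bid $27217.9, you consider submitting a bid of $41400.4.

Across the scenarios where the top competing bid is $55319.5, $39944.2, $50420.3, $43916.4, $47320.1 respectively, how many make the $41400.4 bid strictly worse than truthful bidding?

The deviation hurts exactly when the highest competing bid lies strictly between $27217.9 and $41400.4 — overbidding then wins at a price above your value.
$55319.5: above both → same outcome either way.
$39944.2: inside the interval → strictly worse (loss $12726.3).
$50420.3: above both → same outcome either way.
$43916.4: above both → same outcome either way.
$47320.1: above both → same outcome either way.
Count: 1.

1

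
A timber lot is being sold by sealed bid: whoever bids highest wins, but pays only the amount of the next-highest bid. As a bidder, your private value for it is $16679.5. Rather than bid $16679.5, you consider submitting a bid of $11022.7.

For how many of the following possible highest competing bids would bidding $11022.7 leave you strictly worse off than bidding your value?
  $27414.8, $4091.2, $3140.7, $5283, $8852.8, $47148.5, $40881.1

0

The deviation hurts exactly when the highest competing bid lies strictly between $11022.7 and $16679.5 — underbidding then forfeits a profitable win.
$27414.8: above both → same outcome either way.
$4091.2: below both → same outcome either way.
$3140.7: below both → same outcome either way.
$5283: below both → same outcome either way.
$8852.8: below both → same outcome either way.
$47148.5: above both → same outcome either way.
$40881.1: above both → same outcome either way.
Count: 0.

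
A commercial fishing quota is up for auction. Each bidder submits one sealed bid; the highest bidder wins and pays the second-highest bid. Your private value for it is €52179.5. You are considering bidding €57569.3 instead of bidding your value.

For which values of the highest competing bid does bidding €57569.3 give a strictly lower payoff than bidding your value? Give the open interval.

(€52179.5, €57569.3)

If the competing bid is below €52179.5, both bids win at the same price — no difference.
If it is above €57569.3, both bids lose — no difference.
If it lies strictly between €52179.5 and €57569.3, bidding your value loses (payoff 0) while bidding €57569.3 wins at a price above your value (payoff negative).
So the deviation strictly hurts on the open interval (€52179.5, €57569.3).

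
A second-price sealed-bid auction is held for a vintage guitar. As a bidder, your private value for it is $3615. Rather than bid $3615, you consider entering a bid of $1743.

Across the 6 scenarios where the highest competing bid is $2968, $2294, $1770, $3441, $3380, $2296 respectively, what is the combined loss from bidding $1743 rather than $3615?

$5541

The deviation costs you only when the competing bid falls strictly between $1743 and $3615; elsewhere both bids give the same outcome.
$2968: truthful payoff $647, deviation payoff $0 → loss $647.
$2294: truthful payoff $1321, deviation payoff $0 → loss $1321.
$1770: truthful payoff $1845, deviation payoff $0 → loss $1845.
$3441: truthful payoff $174, deviation payoff $0 → loss $174.
$3380: truthful payoff $235, deviation payoff $0 → loss $235.
$2296: truthful payoff $1319, deviation payoff $0 → loss $1319.
Total loss = $647 + $1321 + $1845 + $174 + $235 + $1319 = $5541.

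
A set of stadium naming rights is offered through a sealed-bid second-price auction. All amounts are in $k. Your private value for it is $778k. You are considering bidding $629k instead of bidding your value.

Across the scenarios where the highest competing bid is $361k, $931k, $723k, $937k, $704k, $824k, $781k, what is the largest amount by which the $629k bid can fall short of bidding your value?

$74k

$361k: same outcome either way → loss $0k.
$931k: same outcome either way → loss $0k.
$723k: truthful gives $55k, deviation gives $0k → loss $55k.
$937k: same outcome either way → loss $0k.
$704k: truthful gives $74k, deviation gives $0k → loss $74k.
$824k: same outcome either way → loss $0k.
$781k: same outcome either way → loss $0k.
Maximum loss: $74k.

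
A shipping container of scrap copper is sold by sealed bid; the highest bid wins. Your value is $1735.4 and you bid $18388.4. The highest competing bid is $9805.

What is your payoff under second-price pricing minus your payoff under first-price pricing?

You have the highest bid, so you win under either rule.
Second-price: pay $9805 → payoff −$8069.6.
First-price: pay your own bid $18388.4 → payoff −$16653.
Difference = −$8069.6 − (−$16653) = $8583.4.

$8583.4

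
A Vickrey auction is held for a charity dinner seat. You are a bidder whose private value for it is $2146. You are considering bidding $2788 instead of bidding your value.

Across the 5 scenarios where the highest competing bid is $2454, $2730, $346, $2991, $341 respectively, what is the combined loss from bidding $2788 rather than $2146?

$892

The deviation costs you only when the competing bid falls strictly between $2146 and $2788; elsewhere both bids give the same outcome.
$2454: truthful payoff $0, deviation payoff −$308 → loss $308.
$2730: truthful payoff $0, deviation payoff −$584 → loss $584.
$346: outcomes coincide → loss $0.
$2991: outcomes coincide → loss $0.
$341: outcomes coincide → loss $0.
Total loss = $308 + $584 = $892.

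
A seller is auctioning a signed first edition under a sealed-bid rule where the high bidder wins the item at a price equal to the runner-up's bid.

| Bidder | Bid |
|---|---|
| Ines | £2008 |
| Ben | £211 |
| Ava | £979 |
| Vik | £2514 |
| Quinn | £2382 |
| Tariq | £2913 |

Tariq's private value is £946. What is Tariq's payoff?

−£1568

Highest bid: Tariq at £2913, so Tariq wins.
Second-highest bid: Vik at £2514 — that is the price the winner pays.
Tariq's payoff = value − price = £946 − £2514 = −£1568.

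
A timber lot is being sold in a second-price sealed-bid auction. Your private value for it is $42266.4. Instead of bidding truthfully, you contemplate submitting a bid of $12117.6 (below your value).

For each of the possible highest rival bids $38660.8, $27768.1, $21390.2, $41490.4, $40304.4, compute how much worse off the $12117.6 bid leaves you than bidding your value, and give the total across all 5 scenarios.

$41718.1

The deviation costs you only when the competing bid falls strictly between $12117.6 and $42266.4; elsewhere both bids give the same outcome.
$38660.8: truthful payoff $3605.6, deviation payoff $0 → loss $3605.6.
$27768.1: truthful payoff $14498.3, deviation payoff $0 → loss $14498.3.
$21390.2: truthful payoff $20876.2, deviation payoff $0 → loss $20876.2.
$41490.4: truthful payoff $776, deviation payoff $0 → loss $776.
$40304.4: truthful payoff $1962, deviation payoff $0 → loss $1962.
Total loss = $3605.6 + $14498.3 + $20876.2 + $776 + $1962 = $41718.1.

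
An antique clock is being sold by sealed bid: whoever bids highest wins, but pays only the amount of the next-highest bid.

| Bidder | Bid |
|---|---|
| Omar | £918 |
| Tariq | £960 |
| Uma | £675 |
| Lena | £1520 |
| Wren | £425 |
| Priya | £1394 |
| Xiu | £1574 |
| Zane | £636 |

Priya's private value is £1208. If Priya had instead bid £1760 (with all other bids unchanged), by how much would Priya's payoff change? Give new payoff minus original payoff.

The highest bid among the other bidders is £1574; Priya's bid doesn't change that.
Original bid £1394: Priya is not highest (top rival bid is £1574); payoff £0.
Alternative bid £1760: Priya is highest, pays the top rival bid £1574; payoff £1208 − £1574 = −£366.
Change in payoff = −£366 − (£0) = −£366.

−£366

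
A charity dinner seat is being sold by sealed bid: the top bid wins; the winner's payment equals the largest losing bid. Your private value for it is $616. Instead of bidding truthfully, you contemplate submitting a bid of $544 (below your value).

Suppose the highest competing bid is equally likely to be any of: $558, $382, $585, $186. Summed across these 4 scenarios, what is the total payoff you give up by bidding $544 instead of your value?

$89

The deviation costs you only when the competing bid falls strictly between $544 and $616; elsewhere both bids give the same outcome.
$558: truthful payoff $58, deviation payoff $0 → loss $58.
$382: outcomes coincide → loss $0.
$585: truthful payoff $31, deviation payoff $0 → loss $31.
$186: outcomes coincide → loss $0.
Total loss = $58 + $31 = $89.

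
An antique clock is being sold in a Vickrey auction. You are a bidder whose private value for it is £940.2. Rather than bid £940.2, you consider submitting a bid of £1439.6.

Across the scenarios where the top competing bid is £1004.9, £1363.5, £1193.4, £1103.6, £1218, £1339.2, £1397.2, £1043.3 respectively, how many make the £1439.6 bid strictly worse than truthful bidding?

The deviation hurts exactly when the highest competing bid lies strictly between £940.2 and £1439.6 — overbidding then wins at a price above your value.
£1004.9: inside the interval → strictly worse (loss £64.7).
£1363.5: inside the interval → strictly worse (loss £423.3).
£1193.4: inside the interval → strictly worse (loss £253.2).
£1103.6: inside the interval → strictly worse (loss £163.4).
£1218: inside the interval → strictly worse (loss £277.8).
£1339.2: inside the interval → strictly worse (loss £399).
£1397.2: inside the interval → strictly worse (loss £457).
£1043.3: inside the interval → strictly worse (loss £103.1).
Count: 8.

8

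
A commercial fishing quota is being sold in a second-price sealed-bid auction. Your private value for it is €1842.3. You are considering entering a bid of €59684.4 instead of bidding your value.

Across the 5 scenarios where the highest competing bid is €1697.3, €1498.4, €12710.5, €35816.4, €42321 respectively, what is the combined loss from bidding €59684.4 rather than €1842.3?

€85321

The deviation costs you only when the competing bid falls strictly between €1842.3 and €59684.4; elsewhere both bids give the same outcome.
€1697.3: outcomes coincide → loss €0.
€1498.4: outcomes coincide → loss €0.
€12710.5: truthful payoff €0, deviation payoff −€10868.2 → loss €10868.2.
€35816.4: truthful payoff €0, deviation payoff −€33974.1 → loss €33974.1.
€42321: truthful payoff €0, deviation payoff −€40478.7 → loss €40478.7.
Total loss = €10868.2 + €33974.1 + €40478.7 = €85321.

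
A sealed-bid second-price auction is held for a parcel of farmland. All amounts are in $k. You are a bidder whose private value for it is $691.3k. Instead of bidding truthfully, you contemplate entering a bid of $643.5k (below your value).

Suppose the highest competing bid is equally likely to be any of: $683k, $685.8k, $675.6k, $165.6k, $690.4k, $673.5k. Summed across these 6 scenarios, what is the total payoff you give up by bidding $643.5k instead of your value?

The deviation costs you only when the competing bid falls strictly between $643.5k and $691.3k; elsewhere both bids give the same outcome.
$683k: truthful payoff $8.3k, deviation payoff $0k → loss $8.3k.
$685.8k: truthful payoff $5.5k, deviation payoff $0k → loss $5.5k.
$675.6k: truthful payoff $15.7k, deviation payoff $0k → loss $15.7k.
$165.6k: outcomes coincide → loss $0k.
$690.4k: truthful payoff $0.9k, deviation payoff $0k → loss $0.9k.
$673.5k: truthful payoff $17.8k, deviation payoff $0k → loss $17.8k.
Total loss = $8.3k + $5.5k + $15.7k + $0.9k + $17.8k = $48.2k.
Because the price is fixed by the runner-up's bid, deviating from your value can only change a good outcome into a bad one — never the reverse.

$48.2k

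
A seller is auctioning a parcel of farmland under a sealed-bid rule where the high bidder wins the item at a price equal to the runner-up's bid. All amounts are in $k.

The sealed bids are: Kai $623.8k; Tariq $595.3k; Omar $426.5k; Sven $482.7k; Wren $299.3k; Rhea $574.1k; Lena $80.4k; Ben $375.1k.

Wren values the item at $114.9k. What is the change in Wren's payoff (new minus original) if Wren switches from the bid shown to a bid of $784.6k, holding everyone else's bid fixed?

The highest bid among the other bidders is $623.8k; Wren's bid doesn't change that.
Original bid $299.3k: Wren is not highest (top rival bid is $623.8k); payoff $0k.
Alternative bid $784.6k: Wren is highest, pays the top rival bid $623.8k; payoff $114.9k − $623.8k = −$508.9k.
Change in payoff = −$508.9k − ($0k) = −$508.9k.

−$508.9k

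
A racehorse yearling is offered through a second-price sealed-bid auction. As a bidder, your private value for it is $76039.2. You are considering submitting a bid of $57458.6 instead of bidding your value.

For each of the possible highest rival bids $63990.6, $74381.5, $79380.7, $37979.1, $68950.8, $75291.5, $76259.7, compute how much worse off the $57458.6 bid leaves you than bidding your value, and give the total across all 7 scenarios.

The deviation costs you only when the competing bid falls strictly between $57458.6 and $76039.2; elsewhere both bids give the same outcome.
$63990.6: truthful payoff $12048.6, deviation payoff $0 → loss $12048.6.
$74381.5: truthful payoff $1657.7, deviation payoff $0 → loss $1657.7.
$79380.7: outcomes coincide → loss $0.
$37979.1: outcomes coincide → loss $0.
$68950.8: truthful payoff $7088.4, deviation payoff $0 → loss $7088.4.
$75291.5: truthful payoff $747.7, deviation payoff $0 → loss $747.7.
$76259.7: outcomes coincide → loss $0.
Total loss = $12048.6 + $1657.7 + $7088.4 + $747.7 = $21542.4.

$21542.4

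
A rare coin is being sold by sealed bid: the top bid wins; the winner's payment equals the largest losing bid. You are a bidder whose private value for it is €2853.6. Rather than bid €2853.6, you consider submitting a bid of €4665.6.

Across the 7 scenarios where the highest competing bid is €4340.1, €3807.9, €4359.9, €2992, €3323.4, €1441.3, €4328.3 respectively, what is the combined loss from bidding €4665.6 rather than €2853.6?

The deviation costs you only when the competing bid falls strictly between €2853.6 and €4665.6; elsewhere both bids give the same outcome.
€4340.1: truthful payoff €0, deviation payoff −€1486.5 → loss €1486.5.
€3807.9: truthful payoff €0, deviation payoff −€954.3 → loss €954.3.
€4359.9: truthful payoff €0, deviation payoff −€1506.3 → loss €1506.3.
€2992: truthful payoff €0, deviation payoff −€138.4 → loss €138.4.
€3323.4: truthful payoff €0, deviation payoff −€469.8 → loss €469.8.
€1441.3: outcomes coincide → loss €0.
€4328.3: truthful payoff €0, deviation payoff −€1474.7 → loss €1474.7.
Total loss = €1486.5 + €954.3 + €1506.3 + €138.4 + €469.8 + €1474.7 = €6030.
Truthful bidding weakly dominates here: raising your bid can only win items priced above your value, and lowering it can only forfeit items priced below.

€6030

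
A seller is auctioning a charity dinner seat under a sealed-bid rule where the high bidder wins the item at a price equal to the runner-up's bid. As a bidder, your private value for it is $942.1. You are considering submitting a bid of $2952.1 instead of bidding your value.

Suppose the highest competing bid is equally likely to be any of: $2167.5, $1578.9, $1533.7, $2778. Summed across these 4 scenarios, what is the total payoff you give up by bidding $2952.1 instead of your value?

$4289.7

The deviation costs you only when the competing bid falls strictly between $942.1 and $2952.1; elsewhere both bids give the same outcome.
$2167.5: truthful payoff $0, deviation payoff −$1225.4 → loss $1225.4.
$1578.9: truthful payoff $0, deviation payoff −$636.8 → loss $636.8.
$1533.7: truthful payoff $0, deviation payoff −$591.6 → loss $591.6.
$2778: truthful payoff $0, deviation payoff −$1835.9 → loss $1835.9.
Total loss = $1225.4 + $636.8 + $591.6 + $1835.9 = $4289.7.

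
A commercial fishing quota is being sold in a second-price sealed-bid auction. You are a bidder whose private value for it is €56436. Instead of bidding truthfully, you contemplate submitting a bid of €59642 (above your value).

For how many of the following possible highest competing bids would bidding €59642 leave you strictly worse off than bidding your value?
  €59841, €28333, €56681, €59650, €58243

The deviation hurts exactly when the highest competing bid lies strictly between €56436 and €59642 — overbidding then wins at a price above your value.
€59841: above both → same outcome either way.
€28333: below both → same outcome either way.
€56681: inside the interval → strictly worse (loss €245).
€59650: above both → same outcome either way.
€58243: inside the interval → strictly worse (loss €1807).
Count: 2.

2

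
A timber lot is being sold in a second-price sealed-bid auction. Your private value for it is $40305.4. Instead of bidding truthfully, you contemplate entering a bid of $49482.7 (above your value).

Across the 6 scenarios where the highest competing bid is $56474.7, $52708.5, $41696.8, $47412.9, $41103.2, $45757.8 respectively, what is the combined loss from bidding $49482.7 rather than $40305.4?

$14749.1

The deviation costs you only when the competing bid falls strictly between $40305.4 and $49482.7; elsewhere both bids give the same outcome.
$56474.7: outcomes coincide → loss $0.
$52708.5: outcomes coincide → loss $0.
$41696.8: truthful payoff $0, deviation payoff −$1391.4 → loss $1391.4.
$47412.9: truthful payoff $0, deviation payoff −$7107.5 → loss $7107.5.
$41103.2: truthful payoff $0, deviation payoff −$797.8 → loss $797.8.
$45757.8: truthful payoff $0, deviation payoff −$5452.4 → loss $5452.4.
Total loss = $1391.4 + $7107.5 + $797.8 + $5452.4 = $14749.1.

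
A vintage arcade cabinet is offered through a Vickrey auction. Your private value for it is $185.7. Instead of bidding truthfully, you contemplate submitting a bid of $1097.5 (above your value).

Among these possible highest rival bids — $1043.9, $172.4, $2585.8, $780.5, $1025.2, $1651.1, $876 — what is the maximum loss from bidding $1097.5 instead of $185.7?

$1043.9: truthful gives $0, deviation gives −$858.2 → loss $858.2.
$172.4: same outcome either way → loss $0.
$2585.8: same outcome either way → loss $0.
$780.5: truthful gives $0, deviation gives −$594.8 → loss $594.8.
$1025.2: truthful gives $0, deviation gives −$839.5 → loss $839.5.
$1651.1: same outcome either way → loss $0.
$876: truthful gives $0, deviation gives −$690.3 → loss $690.3.
Maximum loss: $858.2.

$858.2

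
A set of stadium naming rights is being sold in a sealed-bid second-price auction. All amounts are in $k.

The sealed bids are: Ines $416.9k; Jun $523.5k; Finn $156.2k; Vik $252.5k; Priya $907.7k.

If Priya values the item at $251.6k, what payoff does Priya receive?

Highest bid: Priya at $907.7k, so Priya wins.
Second-highest bid: Jun at $523.5k — that is the price the winner pays.
Priya's payoff = value − price = $251.6k − $523.5k = −$271.9k.

−$271.9k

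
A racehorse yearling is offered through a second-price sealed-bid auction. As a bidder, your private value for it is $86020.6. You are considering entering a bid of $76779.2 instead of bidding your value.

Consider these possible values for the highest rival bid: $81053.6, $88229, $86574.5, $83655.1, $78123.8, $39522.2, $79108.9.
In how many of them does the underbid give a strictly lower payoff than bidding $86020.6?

4

The deviation hurts exactly when the highest competing bid lies strictly between $76779.2 and $86020.6 — underbidding then forfeits a profitable win.
$81053.6: inside the interval → strictly worse (loss $4967).
$88229: above both → same outcome either way.
$86574.5: above both → same outcome either way.
$83655.1: inside the interval → strictly worse (loss $2365.5).
$78123.8: inside the interval → strictly worse (loss $7896.8).
$39522.2: below both → same outcome either way.
$79108.9: inside the interval → strictly worse (loss $6911.7).
Count: 4.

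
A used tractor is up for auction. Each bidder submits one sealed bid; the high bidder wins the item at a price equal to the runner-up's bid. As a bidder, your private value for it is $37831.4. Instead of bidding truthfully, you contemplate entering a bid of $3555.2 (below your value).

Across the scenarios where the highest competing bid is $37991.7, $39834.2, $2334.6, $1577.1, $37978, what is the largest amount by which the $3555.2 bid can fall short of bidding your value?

$37991.7: same outcome either way → loss $0.
$39834.2: same outcome either way → loss $0.
$2334.6: same outcome either way → loss $0.
$1577.1: same outcome either way → loss $0.
$37978: same outcome either way → loss $0.
Maximum loss: $0.

$0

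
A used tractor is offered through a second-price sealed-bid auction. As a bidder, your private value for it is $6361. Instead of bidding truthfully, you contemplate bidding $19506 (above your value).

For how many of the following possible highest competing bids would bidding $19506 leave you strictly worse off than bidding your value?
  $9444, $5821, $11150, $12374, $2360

The deviation hurts exactly when the highest competing bid lies strictly between $6361 and $19506 — overbidding then wins at a price above your value.
$9444: inside the interval → strictly worse (loss $3083).
$5821: below both → same outcome either way.
$11150: inside the interval → strictly worse (loss $4789).
$12374: inside the interval → strictly worse (loss $6013).
$2360: below both → same outcome either way.
Count: 3.

3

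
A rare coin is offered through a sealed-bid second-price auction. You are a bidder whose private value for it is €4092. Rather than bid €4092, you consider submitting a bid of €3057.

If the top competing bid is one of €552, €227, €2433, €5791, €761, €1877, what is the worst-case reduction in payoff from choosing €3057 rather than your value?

€552: same outcome either way → loss €0.
€227: same outcome either way → loss €0.
€2433: same outcome either way → loss €0.
€5791: same outcome either way → loss €0.
€761: same outcome either way → loss €0.
€1877: same outcome either way → loss €0.
Maximum loss: €0.

€0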